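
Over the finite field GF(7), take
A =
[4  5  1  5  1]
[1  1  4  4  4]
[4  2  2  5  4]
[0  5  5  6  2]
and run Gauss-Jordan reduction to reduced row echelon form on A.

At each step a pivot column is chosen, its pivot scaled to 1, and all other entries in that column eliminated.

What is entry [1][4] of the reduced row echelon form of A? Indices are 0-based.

M[1][4] = 6

step 1: normalize row 0 (÷4) = (1, 3, 2, 3, 2)
  row 1: subtract 1×row0 = (0, 5, 2, 1, 2)
  row 2: subtract 4×row0 = (0, 4, 1, 0, 3)
step 2: normalize row 1 (÷5) = (0, 1, 6, 3, 6)
  row 0: subtract 3×row1 = (1, 0, 5, 1, 5)
  row 2: subtract 4×row1 = (0, 0, 5, 2, 0)
  row 3: subtract 5×row1 = (0, 0, 3, 5, 0)
step 3: normalize row 2 (÷5) = (0, 0, 1, 6, 0)
  row 0: subtract 5×row2 = (1, 0, 0, 6, 5)
  row 1: subtract 6×row2 = (0, 1, 0, 2, 6)
  row 3: subtract 3×row2 = (0, 0, 0, 1, 0)
step 4: normalize row 3 (÷1) = (0, 0, 0, 1, 0)
  row 0: subtract 6×row3 = (1, 0, 0, 0, 5)
  row 1: subtract 2×row3 = (0, 1, 0, 0, 6)
  row 2: subtract 6×row3 = (0, 0, 1, 0, 0)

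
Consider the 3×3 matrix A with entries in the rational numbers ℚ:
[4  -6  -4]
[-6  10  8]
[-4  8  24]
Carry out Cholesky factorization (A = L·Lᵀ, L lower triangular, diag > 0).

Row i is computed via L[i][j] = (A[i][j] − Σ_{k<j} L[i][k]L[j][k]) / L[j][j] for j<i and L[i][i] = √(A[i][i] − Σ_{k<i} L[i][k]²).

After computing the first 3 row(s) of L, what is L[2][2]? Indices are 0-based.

Step 1: L[0][0] = √(4) = 2.
  L[1][0] = (-6) / L[0][0] = -3.
Step 2: L[1][1] = √(1) = 1.
  L[2][0] = (-4) / L[0][0] = -2.
  L[2][1] = (2) / L[1][1] = 2.
Step 3: L[2][2] = √(16) = 4.

L[2][2] = 4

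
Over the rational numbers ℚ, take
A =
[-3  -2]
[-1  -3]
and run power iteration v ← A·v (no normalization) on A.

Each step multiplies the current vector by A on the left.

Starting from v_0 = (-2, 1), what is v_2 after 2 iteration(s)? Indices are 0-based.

v_2 = (-10, -1)

v_0 = (-2, 1).
v_1 = A·v_0 = (4, -1).
v_2 = A·v_1 = (-10, -1).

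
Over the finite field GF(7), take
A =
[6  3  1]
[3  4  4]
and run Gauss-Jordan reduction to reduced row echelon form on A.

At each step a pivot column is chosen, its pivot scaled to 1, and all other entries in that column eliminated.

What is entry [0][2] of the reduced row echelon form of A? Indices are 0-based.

step 1: normalize row 0 (÷6) = (1, 4, 6)
  row 1: subtract 3×row0 = (0, 6, 0)
step 2: normalize row 1 (÷6) = (0, 1, 0)
  row 0: subtract 4×row1 = (1, 0, 6)

M[0][2] = 6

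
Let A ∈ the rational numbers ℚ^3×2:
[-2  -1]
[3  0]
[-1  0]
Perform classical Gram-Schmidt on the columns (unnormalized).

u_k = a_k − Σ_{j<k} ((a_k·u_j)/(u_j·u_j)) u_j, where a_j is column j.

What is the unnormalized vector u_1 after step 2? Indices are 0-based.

u_1 = (-5/7, -3/7, 1/7)

Step 1: u_0 = a_0 = (-2, 3, -1).
Step 2: u_1 = a_1 − (1/7)·u_0 = (-5/7, -3/7, 1/7).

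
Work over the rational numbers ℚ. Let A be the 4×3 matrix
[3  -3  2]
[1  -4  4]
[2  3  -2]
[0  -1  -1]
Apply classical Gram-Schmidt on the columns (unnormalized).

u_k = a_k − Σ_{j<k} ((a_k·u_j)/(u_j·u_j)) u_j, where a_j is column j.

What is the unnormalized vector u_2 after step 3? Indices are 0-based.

Step 1: u_0 = a_0 = (3, 1, 2, 0).
Step 2: u_1 = a_1 − (-1/2)·u_0 = (-3/2, -7/2, 4, -1).
Step 3: u_2 = a_2 − (3/7)·u_0 − (-16/21)·u_1 = (-3/7, 19/21, 4/21, -37/21).

u_2 = (-3/7, 19/21, 4/21, -37/21)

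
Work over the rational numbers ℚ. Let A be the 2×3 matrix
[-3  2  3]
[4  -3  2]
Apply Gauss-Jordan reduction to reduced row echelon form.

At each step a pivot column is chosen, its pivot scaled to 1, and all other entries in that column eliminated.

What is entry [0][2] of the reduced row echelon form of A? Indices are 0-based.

[1] R0 /= -3  ⇒  (1, -2/3, -1)
     R1 -= 4·R0  ⇒  (0, -1/3, 6)
[2] R1 /= -1/3  ⇒  (0, 1, -18)
     R0 -= -2/3·R1  ⇒  (1, 0, -13)

M[0][2] = -13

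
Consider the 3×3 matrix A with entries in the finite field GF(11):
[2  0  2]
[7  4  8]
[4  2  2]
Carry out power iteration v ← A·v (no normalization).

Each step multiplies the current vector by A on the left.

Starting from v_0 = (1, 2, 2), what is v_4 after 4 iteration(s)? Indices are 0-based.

v_0 = (1, 2, 2).
v_1 = A·v_0 = (6, 9, 1).
v_2 = A·v_1 = (3, 9, 0).
v_3 = A·v_2 = (6, 2, 8).
v_4 = A·v_3 = (6, 4, 0).

v_4 = (6, 4, 0)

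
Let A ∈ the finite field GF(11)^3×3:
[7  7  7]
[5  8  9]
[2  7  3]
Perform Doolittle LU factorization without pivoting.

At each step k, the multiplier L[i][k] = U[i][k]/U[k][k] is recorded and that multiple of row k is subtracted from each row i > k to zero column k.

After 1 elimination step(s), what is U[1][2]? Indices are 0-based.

U[1][2] = 4

[col 0] pivot 7
  R1 -= 7*R0 → (0, 3, 4)  (L[1][0] := 7)
  R2 -= 5*R0 → (0, 5, 1)  (L[2][0] := 5)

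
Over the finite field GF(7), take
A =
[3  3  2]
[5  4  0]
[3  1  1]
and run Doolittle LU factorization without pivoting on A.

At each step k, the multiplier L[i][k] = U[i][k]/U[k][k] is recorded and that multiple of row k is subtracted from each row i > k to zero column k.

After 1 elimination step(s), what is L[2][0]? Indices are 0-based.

[col 0] pivot 3
  R1 -= 4*R0 → (0, 6, 6)  (L[1][0] := 4)
  R2 -= 1*R0 → (0, 5, 6)  (L[2][0] := 1)

L[2][0] = 1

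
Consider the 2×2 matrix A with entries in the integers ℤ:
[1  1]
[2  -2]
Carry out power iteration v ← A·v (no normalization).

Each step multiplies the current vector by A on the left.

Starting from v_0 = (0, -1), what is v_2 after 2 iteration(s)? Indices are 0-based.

v_2 = (1, -6)

v_0 = (0, -1).
v_1 = A·v_0 = (-1, 2).
v_2 = A·v_1 = (1, -6).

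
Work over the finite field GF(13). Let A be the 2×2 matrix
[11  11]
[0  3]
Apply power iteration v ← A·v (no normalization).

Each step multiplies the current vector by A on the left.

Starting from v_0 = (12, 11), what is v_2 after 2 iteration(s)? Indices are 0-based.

v_2 = (0, 8)

v_0 = (12, 11).
v_1 = A·v_0 = (6, 7).
v_2 = A·v_1 = (0, 8).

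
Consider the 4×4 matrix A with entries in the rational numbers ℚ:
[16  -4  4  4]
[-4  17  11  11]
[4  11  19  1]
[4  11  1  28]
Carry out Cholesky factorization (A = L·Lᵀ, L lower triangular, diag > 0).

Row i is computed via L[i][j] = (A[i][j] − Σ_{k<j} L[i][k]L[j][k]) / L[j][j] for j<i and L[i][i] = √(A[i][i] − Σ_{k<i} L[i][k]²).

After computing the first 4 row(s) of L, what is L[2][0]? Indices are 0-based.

L[2][0] = 1

Step 1: L[0][0] = √(16) = 4.
  L[1][0] = (-4) / L[0][0] = -1.
Step 2: L[1][1] = √(16) = 4.
  L[2][0] = (4) / L[0][0] = 1.
  L[2][1] = (12) / L[1][1] = 3.
Step 3: L[2][2] = √(9) = 3.
  L[3][0] = (4) / L[0][0] = 1.
  L[3][1] = (12) / L[1][1] = 3.
  L[3][2] = (-9) / L[2][2] = -3.
Step 4: L[3][3] = √(9) = 3.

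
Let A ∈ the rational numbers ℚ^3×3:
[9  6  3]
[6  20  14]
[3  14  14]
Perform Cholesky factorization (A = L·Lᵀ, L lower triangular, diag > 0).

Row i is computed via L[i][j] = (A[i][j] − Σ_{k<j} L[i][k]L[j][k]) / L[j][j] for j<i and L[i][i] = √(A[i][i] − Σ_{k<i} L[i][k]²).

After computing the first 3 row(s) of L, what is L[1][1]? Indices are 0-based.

Step 1: L[0][0] = √(9) = 3.
  L[1][0] = (6) / L[0][0] = 2.
Step 2: L[1][1] = √(16) = 4.
  L[2][0] = (3) / L[0][0] = 1.
  L[2][1] = (12) / L[1][1] = 3.
Step 3: L[2][2] = √(4) = 2.

L[1][1] = 4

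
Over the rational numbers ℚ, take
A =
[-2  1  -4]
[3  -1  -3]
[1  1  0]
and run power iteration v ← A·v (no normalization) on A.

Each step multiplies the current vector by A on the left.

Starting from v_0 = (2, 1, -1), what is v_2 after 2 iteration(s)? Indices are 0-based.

v_0 = (2, 1, -1).
v_1 = A·v_0 = (1, 8, 3).
v_2 = A·v_1 = (-6, -14, 9).

v_2 = (-6, -14, 9)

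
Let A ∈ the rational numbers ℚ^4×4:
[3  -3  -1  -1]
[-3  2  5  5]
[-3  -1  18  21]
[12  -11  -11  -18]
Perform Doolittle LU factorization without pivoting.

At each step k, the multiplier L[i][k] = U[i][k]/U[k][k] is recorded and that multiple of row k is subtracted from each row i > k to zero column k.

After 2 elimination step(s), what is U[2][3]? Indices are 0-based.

U[2][3] = 4

Step 1: pivot at (0,0) is 3.
  row1 ← row1 − (-1)·row0  ⇒  L[1][0]=-1, U row1=(0, -1, 4, 4)
  row2 ← row2 − (-1)·row0  ⇒  L[2][0]=-1, U row2=(0, -4, 17, 20)
  row3 ← row3 − (4)·row0  ⇒  L[3][0]=4, U row3=(0, 1, -7, -14)
Step 2: pivot at (1,1) is -1.
  row2 ← row2 − (4)·row1  ⇒  L[2][1]=4, U row2=(0, 0, 1, 4)
  row3 ← row3 − (-1)·row1  ⇒  L[3][1]=-1, U row3=(0, 0, -3, -10)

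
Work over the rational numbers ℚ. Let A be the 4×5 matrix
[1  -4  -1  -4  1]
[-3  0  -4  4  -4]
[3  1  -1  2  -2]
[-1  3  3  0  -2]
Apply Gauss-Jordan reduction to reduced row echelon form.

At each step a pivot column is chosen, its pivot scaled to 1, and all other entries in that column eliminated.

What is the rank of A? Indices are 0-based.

[1] R0 /= 1  ⇒  (1, -4, -1, -4, 1)
     R1 -= -3·R0  ⇒  (0, -12, -7, -8, -1)
     R2 -= 3·R0  ⇒  (0, 13, 2, 14, -5)
     R3 -= -1·R0  ⇒  (0, -1, 2, -4, -1)
[2] R1 /= -12  ⇒  (0, 1, 7/12, 2/3, 1/12)
     R0 -= -4·R1  ⇒  (1, 0, 4/3, -4/3, 4/3)
     R2 -= 13·R1  ⇒  (0, 0, -67/12, 16/3, -73/12)
     R3 -= -1·R1  ⇒  (0, 0, 31/12, -10/3, -11/12)
[3] R2 /= -67/12  ⇒  (0, 0, 1, -64/67, 73/67)
     R0 -= 4/3·R2  ⇒  (1, 0, 0, -4/67, -8/67)
     R1 -= 7/12·R2  ⇒  (0, 1, 0, 82/67, -37/67)
     R3 -= 31/12·R2  ⇒  (0, 0, 0, -58/67, -250/67)
[4] R3 /= -58/67  ⇒  (0, 0, 0, 1, 125/29)
     R0 -= -4/67·R3  ⇒  (1, 0, 0, 0, 4/29)
     R1 -= 82/67·R3  ⇒  (0, 1, 0, 0, -169/29)
     R2 -= -64/67·R3  ⇒  (0, 0, 1, 0, 151/29)

rank = 4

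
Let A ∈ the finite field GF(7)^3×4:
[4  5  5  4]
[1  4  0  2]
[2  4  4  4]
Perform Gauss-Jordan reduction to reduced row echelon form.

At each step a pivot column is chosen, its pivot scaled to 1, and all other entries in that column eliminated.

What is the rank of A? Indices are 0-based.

rank = 3

pivot(0,0)=4: scale R0 → (1, 3, 3, 1)
  clear (1,0): R1 −= (1)R0 → (0, 1, 4, 1)
  clear (2,0): R2 −= (2)R0 → (0, 5, 5, 2)
pivot(1,1)=1: scale R1 → (0, 1, 4, 1)
  clear (0,1): R0 −= (3)R1 → (1, 0, 5, 5)
  clear (2,1): R2 −= (5)R1 → (0, 0, 6, 4)
pivot(2,2)=6: scale R2 → (0, 0, 1, 3)
  clear (0,2): R0 −= (5)R2 → (1, 0, 0, 4)
  clear (1,2): R1 −= (4)R2 → (0, 1, 0, 3)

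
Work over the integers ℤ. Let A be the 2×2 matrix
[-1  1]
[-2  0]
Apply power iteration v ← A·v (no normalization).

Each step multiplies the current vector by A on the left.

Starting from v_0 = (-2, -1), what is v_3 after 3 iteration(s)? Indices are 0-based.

v_0 = (-2, -1).
v_1 = A·v_0 = (1, 4).
v_2 = A·v_1 = (3, -2).
v_3 = A·v_2 = (-5, -6).

v_3 = (-5, -6)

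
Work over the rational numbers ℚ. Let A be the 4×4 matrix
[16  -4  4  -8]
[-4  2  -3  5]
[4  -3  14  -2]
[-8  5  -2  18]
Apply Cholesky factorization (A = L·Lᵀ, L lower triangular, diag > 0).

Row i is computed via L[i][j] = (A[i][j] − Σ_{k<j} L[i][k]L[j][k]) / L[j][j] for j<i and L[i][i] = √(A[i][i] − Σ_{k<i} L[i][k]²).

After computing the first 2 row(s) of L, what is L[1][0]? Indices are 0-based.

Step 1: L[0][0] = √(16) = 4.
  L[1][0] = (-4) / L[0][0] = -1.
Step 2: L[1][1] = √(1) = 1.

L[1][0] = -1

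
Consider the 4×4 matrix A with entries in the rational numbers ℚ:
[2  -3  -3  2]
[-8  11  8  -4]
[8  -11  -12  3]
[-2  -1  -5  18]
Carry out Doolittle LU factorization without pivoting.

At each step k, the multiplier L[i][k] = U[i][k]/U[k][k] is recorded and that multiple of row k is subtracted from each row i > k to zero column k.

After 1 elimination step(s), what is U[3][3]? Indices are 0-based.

[col 0] pivot 2
  R1 -= -4*R0 → (0, -1, -4, 4)  (L[1][0] := -4)
  R2 -= 4*R0 → (0, 1, 0, -5)  (L[2][0] := 4)
  R3 -= -1*R0 → (0, -4, -8, 20)  (L[3][0] := -1)

U[3][3] = 20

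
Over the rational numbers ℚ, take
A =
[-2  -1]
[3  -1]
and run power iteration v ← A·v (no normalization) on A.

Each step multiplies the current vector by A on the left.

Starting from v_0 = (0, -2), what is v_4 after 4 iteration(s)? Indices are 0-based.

v_0 = (0, -2).
v_1 = A·v_0 = (2, 2).
v_2 = A·v_1 = (-6, 4).
v_3 = A·v_2 = (8, -22).
v_4 = A·v_3 = (6, 46).

v_4 = (6, 46)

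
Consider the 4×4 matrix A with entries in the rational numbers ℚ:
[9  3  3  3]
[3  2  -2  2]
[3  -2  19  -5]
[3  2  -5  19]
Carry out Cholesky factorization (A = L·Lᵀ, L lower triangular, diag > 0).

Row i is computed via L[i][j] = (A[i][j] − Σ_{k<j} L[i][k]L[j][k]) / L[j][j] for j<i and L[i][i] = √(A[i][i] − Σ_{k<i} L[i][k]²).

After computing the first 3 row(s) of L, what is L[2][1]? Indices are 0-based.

L[2][1] = -3

Step 1: L[0][0] = √(9) = 3.
  L[1][0] = (3) / L[0][0] = 1.
Step 2: L[1][1] = √(1) = 1.
  L[2][0] = (3) / L[0][0] = 1.
  L[2][1] = (-3) / L[1][1] = -3.
Step 3: L[2][2] = √(9) = 3.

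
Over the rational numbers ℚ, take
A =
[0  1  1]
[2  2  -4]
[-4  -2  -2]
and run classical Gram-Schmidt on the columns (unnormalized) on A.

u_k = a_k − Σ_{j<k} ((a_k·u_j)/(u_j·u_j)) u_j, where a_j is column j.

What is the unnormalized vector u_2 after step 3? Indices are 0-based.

Step 1: u_0 = a_0 = (0, 2, -4).
Step 2: u_1 = a_1 − (3/5)·u_0 = (1, 4/5, 2/5).
Step 3: u_2 = a_2 − (0)·u_0 − (-5/3)·u_1 = (8/3, -8/3, -4/3).

u_2 = (8/3, -8/3, -4/3)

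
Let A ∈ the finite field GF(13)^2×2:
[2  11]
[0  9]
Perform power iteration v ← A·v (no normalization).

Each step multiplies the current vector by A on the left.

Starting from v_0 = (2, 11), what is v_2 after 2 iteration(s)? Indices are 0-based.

v_0 = (2, 11).
v_1 = A·v_0 = (8, 8).
v_2 = A·v_1 = (0, 7).

v_2 = (0, 7)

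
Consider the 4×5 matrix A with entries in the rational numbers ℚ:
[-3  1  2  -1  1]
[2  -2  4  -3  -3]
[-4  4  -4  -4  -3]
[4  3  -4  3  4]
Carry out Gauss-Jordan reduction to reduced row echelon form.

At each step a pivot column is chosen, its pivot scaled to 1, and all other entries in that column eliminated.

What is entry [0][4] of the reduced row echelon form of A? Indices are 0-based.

M[0][4] = 1/238

[1] R0 /= -3  ⇒  (1, -1/3, -2/3, 1/3, -1/3)
     R1 -= 2·R0  ⇒  (0, -4/3, 16/3, -11/3, -7/3)
     R2 -= -4·R0  ⇒  (0, 8/3, -20/3, -8/3, -13/3)
     R3 -= 4·R0  ⇒  (0, 13/3, -4/3, 5/3, 16/3)
[2] R1 /= -4/3  ⇒  (0, 1, -4, 11/4, 7/4)
     R0 -= -1/3·R1  ⇒  (1, 0, -2, 5/4, 1/4)
     R2 -= 8/3·R1  ⇒  (0, 0, 4, -10, -9)
     R3 -= 13/3·R1  ⇒  (0, 0, 16, -41/4, -9/4)
[3] R2 /= 4  ⇒  (0, 0, 1, -5/2, -9/4)
     R0 -= -2·R2  ⇒  (1, 0, 0, -15/4, -17/4)
     R1 -= -4·R2  ⇒  (0, 1, 0, -29/4, -29/4)
     R3 -= 16·R2  ⇒  (0, 0, 0, 119/4, 135/4)
[4] R3 /= 119/4  ⇒  (0, 0, 0, 1, 135/119)
     R0 -= -15/4·R3  ⇒  (1, 0, 0, 0, 1/238)
     R1 -= -29/4·R3  ⇒  (0, 1, 0, 0, 116/119)
     R2 -= -5/2·R3  ⇒  (0, 0, 1, 0, 279/476)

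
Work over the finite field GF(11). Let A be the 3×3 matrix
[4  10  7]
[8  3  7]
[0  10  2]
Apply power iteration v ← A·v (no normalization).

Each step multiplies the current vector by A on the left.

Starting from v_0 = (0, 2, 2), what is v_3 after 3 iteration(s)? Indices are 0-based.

v_0 = (0, 2, 2).
v_1 = A·v_0 = (1, 9, 2).
v_2 = A·v_1 = (9, 5, 6).
v_3 = A·v_2 = (7, 8, 7).

v_3 = (7, 8, 7)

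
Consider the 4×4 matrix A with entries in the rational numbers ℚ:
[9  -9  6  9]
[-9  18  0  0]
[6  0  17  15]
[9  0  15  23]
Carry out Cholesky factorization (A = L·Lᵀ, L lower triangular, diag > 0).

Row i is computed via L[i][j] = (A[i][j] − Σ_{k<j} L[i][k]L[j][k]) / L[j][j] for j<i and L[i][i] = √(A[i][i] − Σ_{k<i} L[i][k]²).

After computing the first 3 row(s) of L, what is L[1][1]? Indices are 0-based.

Step 1: L[0][0] = √(9) = 3.
  L[1][0] = (-9) / L[0][0] = -3.
Step 2: L[1][1] = √(9) = 3.
  L[2][0] = (6) / L[0][0] = 2.
  L[2][1] = (6) / L[1][1] = 2.
Step 3: L[2][2] = √(9) = 3.

L[1][1] = 3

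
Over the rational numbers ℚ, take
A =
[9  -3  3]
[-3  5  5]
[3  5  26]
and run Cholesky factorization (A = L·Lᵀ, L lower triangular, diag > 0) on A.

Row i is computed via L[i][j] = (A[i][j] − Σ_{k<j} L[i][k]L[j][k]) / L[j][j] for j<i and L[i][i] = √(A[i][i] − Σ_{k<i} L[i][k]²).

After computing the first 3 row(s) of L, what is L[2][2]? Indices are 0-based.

Step 1: L[0][0] = √(9) = 3.
  L[1][0] = (-3) / L[0][0] = -1.
Step 2: L[1][1] = √(4) = 2.
  L[2][0] = (3) / L[0][0] = 1.
  L[2][1] = (6) / L[1][1] = 3.
Step 3: L[2][2] = √(16) = 4.

L[2][2] = 4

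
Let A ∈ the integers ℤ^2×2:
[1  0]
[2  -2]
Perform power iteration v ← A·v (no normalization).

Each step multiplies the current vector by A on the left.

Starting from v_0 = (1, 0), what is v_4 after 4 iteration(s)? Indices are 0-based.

v_4 = (1, -10)

v_0 = (1, 0).
v_1 = A·v_0 = (1, 2).
v_2 = A·v_1 = (1, -2).
v_3 = A·v_2 = (1, 6).
v_4 = A·v_3 = (1, -10).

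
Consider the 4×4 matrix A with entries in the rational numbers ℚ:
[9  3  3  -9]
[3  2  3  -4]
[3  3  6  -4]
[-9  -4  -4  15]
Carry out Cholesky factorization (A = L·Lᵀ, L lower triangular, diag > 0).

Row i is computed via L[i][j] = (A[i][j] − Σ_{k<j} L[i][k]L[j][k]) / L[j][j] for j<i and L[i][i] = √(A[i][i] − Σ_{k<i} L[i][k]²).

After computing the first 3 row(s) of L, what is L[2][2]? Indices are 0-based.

Step 1: L[0][0] = √(9) = 3.
  L[1][0] = (3) / L[0][0] = 1.
Step 2: L[1][1] = √(1) = 1.
  L[2][0] = (3) / L[0][0] = 1.
  L[2][1] = (2) / L[1][1] = 2.
Step 3: L[2][2] = √(1) = 1.

L[2][2] = 1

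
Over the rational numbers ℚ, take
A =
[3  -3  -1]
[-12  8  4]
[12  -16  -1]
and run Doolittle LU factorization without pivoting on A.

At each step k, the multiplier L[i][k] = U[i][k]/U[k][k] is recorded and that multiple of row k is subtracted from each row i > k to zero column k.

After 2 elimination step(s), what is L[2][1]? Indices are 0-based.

L[2][1] = 1

[col 0] pivot 3
  R1 -= -4*R0 → (0, -4, 0)  (L[1][0] := -4)
  R2 -= 4*R0 → (0, -4, 3)  (L[2][0] := 4)
[col 1] pivot -4
  R2 -= 1*R1 → (0, 0, 3)  (L[2][1] := 1)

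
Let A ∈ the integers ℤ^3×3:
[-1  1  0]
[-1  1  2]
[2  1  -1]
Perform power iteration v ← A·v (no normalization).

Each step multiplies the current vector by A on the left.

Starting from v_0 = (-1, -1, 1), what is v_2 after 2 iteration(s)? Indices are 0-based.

v_0 = (-1, -1, 1).
v_1 = A·v_0 = (0, 2, -4).
v_2 = A·v_1 = (2, -6, 6).

v_2 = (2, -6, 6)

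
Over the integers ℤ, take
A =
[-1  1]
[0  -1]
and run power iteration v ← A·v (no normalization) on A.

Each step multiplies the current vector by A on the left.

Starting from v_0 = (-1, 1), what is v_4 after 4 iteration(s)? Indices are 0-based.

v_4 = (-5, 1)

v_0 = (-1, 1).
v_1 = A·v_0 = (2, -1).
v_2 = A·v_1 = (-3, 1).
v_3 = A·v_2 = (4, -1).
v_4 = A·v_3 = (-5, 1).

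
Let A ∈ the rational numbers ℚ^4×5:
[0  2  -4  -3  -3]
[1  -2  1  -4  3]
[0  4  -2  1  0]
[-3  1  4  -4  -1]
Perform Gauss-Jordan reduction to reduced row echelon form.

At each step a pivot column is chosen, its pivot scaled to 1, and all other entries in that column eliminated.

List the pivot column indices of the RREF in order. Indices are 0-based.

pivot(0,0): swap R0↔R1
pivot(0,0)=1: scale R0 → (1, -2, 1, -4, 3)
  clear (3,0): R3 −= (-3)R0 → (0, -5, 7, -16, 8)
pivot(1,1)=2: scale R1 → (0, 1, -2, -3/2, -3/2)
  clear (0,1): R0 −= (-2)R1 → (1, 0, -3, -7, 0)
  clear (2,1): R2 −= (4)R1 → (0, 0, 6, 7, 6)
  clear (3,1): R3 −= (-5)R1 → (0, 0, -3, -47/2, 1/2)
pivot(2,2)=6: scale R2 → (0, 0, 1, 7/6, 1)
  clear (0,2): R0 −= (-3)R2 → (1, 0, 0, -7/2, 3)
  clear (1,2): R1 −= (-2)R2 → (0, 1, 0, 5/6, 1/2)
  clear (3,2): R3 −= (-3)R2 → (0, 0, 0, -20, 7/2)
pivot(3,3)=-20: scale R3 → (0, 0, 0, 1, -7/40)
  clear (0,3): R0 −= (-7/2)R3 → (1, 0, 0, 0, 191/80)
  clear (1,3): R1 −= (5/6)R3 → (0, 1, 0, 0, 31/48)
  clear (2,3): R2 −= (7/6)R3 → (0, 0, 1, 0, 289/240)

pivot columns: 0, 1, 2, 3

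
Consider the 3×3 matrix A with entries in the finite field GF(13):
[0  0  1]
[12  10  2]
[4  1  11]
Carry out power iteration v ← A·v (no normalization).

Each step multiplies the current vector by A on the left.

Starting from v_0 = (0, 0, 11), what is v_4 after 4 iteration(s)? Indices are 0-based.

v_0 = (0, 0, 11).
v_1 = A·v_0 = (11, 9, 4).
v_2 = A·v_1 = (4, 9, 6).
v_3 = A·v_2 = (6, 7, 0).
v_4 = A·v_3 = (0, 12, 5).

v_4 = (0, 12, 5)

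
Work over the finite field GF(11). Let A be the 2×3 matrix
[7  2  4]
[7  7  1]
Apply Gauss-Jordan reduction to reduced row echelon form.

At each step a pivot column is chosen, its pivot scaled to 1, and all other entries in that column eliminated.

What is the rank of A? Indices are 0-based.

[1] R0 /= 7  ⇒  (1, 5, 10)
     R1 -= 7·R0  ⇒  (0, 5, 8)
[2] R1 /= 5  ⇒  (0, 1, 6)
     R0 -= 5·R1  ⇒  (1, 0, 2)

rank = 2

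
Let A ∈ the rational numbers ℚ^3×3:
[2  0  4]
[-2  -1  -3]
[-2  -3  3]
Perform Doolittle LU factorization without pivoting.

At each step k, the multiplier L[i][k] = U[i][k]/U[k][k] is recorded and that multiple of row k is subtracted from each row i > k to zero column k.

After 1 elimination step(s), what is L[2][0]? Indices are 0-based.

Step 1: pivot at (0,0) is 2.
  row1 ← row1 − (-1)·row0  ⇒  L[1][0]=-1, U row1=(0, -1, 1)
  row2 ← row2 − (-1)·row0  ⇒  L[2][0]=-1, U row2=(0, -3, 7)

L[2][0] = -1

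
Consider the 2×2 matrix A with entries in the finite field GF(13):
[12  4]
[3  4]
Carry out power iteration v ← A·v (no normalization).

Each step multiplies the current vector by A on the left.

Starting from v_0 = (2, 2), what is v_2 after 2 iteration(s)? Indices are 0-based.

v_0 = (2, 2).
v_1 = A·v_0 = (6, 1).
v_2 = A·v_1 = (11, 9).

v_2 = (11, 9)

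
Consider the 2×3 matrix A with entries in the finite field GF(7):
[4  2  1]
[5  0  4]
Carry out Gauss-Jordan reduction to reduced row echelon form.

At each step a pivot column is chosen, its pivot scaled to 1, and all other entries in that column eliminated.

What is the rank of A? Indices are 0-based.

rank = 2

[1] R0 /= 4  ⇒  (1, 4, 2)
     R1 -= 5·R0  ⇒  (0, 1, 1)
[2] R1 /= 1  ⇒  (0, 1, 1)
     R0 -= 4·R1  ⇒  (1, 0, 5)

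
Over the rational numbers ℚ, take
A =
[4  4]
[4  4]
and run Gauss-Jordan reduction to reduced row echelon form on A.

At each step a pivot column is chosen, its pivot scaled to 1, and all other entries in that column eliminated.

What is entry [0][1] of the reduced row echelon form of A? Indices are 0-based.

step 1: normalize row 0 (÷4) = (1, 1)
  row 1: subtract 4×row0 = (0, 0)
skip col 1 (zero from row 1)

M[0][1] = 1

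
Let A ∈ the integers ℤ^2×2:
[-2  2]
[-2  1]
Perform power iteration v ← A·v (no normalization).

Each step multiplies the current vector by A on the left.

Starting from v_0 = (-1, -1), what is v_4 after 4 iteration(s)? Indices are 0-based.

v_4 = (-2, 1)

v_0 = (-1, -1).
v_1 = A·v_0 = (0, 1).
v_2 = A·v_1 = (2, 1).
v_3 = A·v_2 = (-2, -3).
v_4 = A·v_3 = (-2, 1).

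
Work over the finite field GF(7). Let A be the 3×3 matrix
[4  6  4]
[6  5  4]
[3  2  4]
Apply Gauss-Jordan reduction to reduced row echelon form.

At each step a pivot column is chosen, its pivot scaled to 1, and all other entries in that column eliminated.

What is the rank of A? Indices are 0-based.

rank = 3

pivot(0,0)=4: scale R0 → (1, 5, 1)
  clear (1,0): R1 −= (6)R0 → (0, 3, 5)
  clear (2,0): R2 −= (3)R0 → (0, 1, 1)
pivot(1,1)=3: scale R1 → (0, 1, 4)
  clear (0,1): R0 −= (5)R1 → (1, 0, 2)
  clear (2,1): R2 −= (1)R1 → (0, 0, 4)
pivot(2,2)=4: scale R2 → (0, 0, 1)
  clear (0,2): R0 −= (2)R2 → (1, 0, 0)
  clear (1,2): R1 −= (4)R2 → (0, 1, 0)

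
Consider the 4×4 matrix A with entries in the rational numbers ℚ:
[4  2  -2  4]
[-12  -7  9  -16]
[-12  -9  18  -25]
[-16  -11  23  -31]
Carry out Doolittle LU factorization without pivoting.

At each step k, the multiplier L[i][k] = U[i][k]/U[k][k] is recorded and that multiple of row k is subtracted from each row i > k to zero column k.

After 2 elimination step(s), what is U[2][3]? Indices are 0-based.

k=0: U[0][0]=4
  eliminate (1,0): mult=-3, new row 1: (0, -1, 3, -4); set L[1][0]=-3
  eliminate (2,0): mult=-3, new row 2: (0, -3, 12, -13); set L[2][0]=-3
  eliminate (3,0): mult=-4, new row 3: (0, -3, 15, -15); set L[3][0]=-4
k=1: U[1][1]=-1
  eliminate (2,1): mult=3, new row 2: (0, 0, 3, -1); set L[2][1]=3
  eliminate (3,1): mult=3, new row 3: (0, 0, 6, -3); set L[3][1]=3

U[2][3] = -1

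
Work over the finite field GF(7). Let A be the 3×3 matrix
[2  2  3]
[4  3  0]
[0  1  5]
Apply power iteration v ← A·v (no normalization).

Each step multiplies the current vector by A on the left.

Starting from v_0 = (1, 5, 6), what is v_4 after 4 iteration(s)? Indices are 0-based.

v_4 = (5, 3, 1)

v_0 = (1, 5, 6).
v_1 = A·v_0 = (2, 5, 0).
v_2 = A·v_1 = (0, 2, 5).
v_3 = A·v_2 = (5, 6, 6).
v_4 = A·v_3 = (5, 3, 1).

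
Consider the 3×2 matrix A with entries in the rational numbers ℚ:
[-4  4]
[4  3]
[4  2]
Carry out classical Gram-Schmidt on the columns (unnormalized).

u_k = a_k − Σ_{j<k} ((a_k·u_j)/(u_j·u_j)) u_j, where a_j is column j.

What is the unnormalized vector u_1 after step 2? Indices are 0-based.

u_1 = (13/3, 8/3, 5/3)

Step 1: u_0 = a_0 = (-4, 4, 4).
Step 2: u_1 = a_1 − (1/12)·u_0 = (13/3, 8/3, 5/3).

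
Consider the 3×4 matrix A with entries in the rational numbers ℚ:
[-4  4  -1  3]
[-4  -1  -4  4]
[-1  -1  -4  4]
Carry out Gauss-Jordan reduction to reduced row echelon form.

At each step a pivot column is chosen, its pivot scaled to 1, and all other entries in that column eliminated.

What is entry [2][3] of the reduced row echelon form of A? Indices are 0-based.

M[2][3] = -19/17

step 1: normalize row 0 (÷-4) = (1, -1, 1/4, -3/4)
  row 1: subtract -4×row0 = (0, -5, -3, 1)
  row 2: subtract -1×row0 = (0, -2, -15/4, 13/4)
step 2: normalize row 1 (÷-5) = (0, 1, 3/5, -1/5)
  row 0: subtract -1×row1 = (1, 0, 17/20, -19/20)
  row 2: subtract -2×row1 = (0, 0, -51/20, 57/20)
step 3: normalize row 2 (÷-51/20) = (0, 0, 1, -19/17)
  row 0: subtract 17/20×row2 = (1, 0, 0, 0)
  row 1: subtract 3/5×row2 = (0, 1, 0, 8/17)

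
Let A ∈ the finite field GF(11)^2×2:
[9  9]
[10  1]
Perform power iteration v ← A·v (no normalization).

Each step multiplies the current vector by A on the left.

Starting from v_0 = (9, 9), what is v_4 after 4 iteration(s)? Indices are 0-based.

v_4 = (9, 4)

v_0 = (9, 9).
v_1 = A·v_0 = (8, 0).
v_2 = A·v_1 = (6, 3).
v_3 = A·v_2 = (4, 8).
v_4 = A·v_3 = (9, 4).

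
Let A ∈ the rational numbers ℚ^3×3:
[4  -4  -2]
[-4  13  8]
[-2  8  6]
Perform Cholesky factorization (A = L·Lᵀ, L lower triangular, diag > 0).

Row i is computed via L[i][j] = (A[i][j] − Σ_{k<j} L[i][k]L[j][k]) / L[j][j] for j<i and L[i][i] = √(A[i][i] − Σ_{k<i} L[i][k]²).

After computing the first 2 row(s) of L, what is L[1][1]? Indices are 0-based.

L[1][1] = 3

Step 1: L[0][0] = √(4) = 2.
  L[1][0] = (-4) / L[0][0] = -2.
Step 2: L[1][1] = √(9) = 3.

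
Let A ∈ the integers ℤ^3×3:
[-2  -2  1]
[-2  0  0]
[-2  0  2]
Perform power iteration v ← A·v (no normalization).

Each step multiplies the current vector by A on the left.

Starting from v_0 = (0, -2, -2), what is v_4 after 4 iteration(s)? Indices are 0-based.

v_4 = (-64, -24, -40)

v_0 = (0, -2, -2).
v_1 = A·v_0 = (2, 0, -4).
v_2 = A·v_1 = (-8, -4, -12).
v_3 = A·v_2 = (12, 16, -8).
v_4 = A·v_3 = (-64, -24, -40).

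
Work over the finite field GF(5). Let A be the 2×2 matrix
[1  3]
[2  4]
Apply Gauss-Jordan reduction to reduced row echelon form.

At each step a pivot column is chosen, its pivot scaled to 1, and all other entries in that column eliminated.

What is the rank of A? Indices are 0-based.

[1] R0 /= 1  ⇒  (1, 3)
     R1 -= 2·R0  ⇒  (0, 3)
[2] R1 /= 3  ⇒  (0, 1)
     R0 -= 3·R1  ⇒  (1, 0)

rank = 2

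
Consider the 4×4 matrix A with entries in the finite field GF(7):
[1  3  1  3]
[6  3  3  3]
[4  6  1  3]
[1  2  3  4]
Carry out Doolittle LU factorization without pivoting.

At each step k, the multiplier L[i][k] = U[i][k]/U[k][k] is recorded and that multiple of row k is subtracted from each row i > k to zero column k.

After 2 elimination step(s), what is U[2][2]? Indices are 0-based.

U[2][2] = 1

[col 0] pivot 1
  R1 -= 6*R0 → (0, 6, 4, 6)  (L[1][0] := 6)
  R2 -= 4*R0 → (0, 1, 4, 5)  (L[2][0] := 4)
  R3 -= 1*R0 → (0, 6, 2, 1)  (L[3][0] := 1)
[col 1] pivot 6
  R2 -= 6*R1 → (0, 0, 1, 4)  (L[2][1] := 6)
  R3 -= 1*R1 → (0, 0, 5, 2)  (L[3][1] := 1)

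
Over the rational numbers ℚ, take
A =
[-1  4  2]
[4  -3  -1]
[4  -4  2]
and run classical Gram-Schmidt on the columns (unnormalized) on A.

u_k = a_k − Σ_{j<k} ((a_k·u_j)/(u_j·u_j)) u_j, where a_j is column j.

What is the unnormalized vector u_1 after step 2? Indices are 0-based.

Step 1: u_0 = a_0 = (-1, 4, 4).
Step 2: u_1 = a_1 − (-32/33)·u_0 = (100/33, 29/33, -4/33).

u_1 = (100/33, 29/33, -4/33)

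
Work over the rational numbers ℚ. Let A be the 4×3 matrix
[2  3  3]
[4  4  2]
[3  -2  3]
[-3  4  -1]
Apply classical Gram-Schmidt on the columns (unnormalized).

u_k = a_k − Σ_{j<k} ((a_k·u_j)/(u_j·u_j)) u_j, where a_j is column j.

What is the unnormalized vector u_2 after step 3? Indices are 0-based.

Step 1: u_0 = a_0 = (2, 4, 3, -3).
Step 2: u_1 = a_1 − (2/19)·u_0 = (53/19, 68/19, -44/19, 82/19).
Step 3: u_2 = a_2 − (13/19)·u_0 − (81/847)·u_1 = (1156/847, -914/847, 90/77, 542/847).

u_2 = (1156/847, -914/847, 90/77, 542/847)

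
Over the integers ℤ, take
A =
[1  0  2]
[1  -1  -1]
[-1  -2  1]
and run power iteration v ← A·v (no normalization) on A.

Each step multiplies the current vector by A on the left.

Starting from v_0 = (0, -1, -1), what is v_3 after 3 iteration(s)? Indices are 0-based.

v_3 = (-2, 6, 9)

v_0 = (0, -1, -1).
v_1 = A·v_0 = (-2, 2, 1).
v_2 = A·v_1 = (0, -5, -1).
v_3 = A·v_2 = (-2, 6, 9).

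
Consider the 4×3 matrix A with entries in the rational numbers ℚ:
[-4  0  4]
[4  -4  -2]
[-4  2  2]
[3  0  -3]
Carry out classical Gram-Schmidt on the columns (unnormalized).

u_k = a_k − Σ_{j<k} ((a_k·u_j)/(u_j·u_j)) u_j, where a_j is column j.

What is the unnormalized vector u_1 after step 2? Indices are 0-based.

u_1 = (-32/19, -44/19, 6/19, 24/19)

Step 1: u_0 = a_0 = (-4, 4, -4, 3).
Step 2: u_1 = a_1 − (-8/19)·u_0 = (-32/19, -44/19, 6/19, 24/19).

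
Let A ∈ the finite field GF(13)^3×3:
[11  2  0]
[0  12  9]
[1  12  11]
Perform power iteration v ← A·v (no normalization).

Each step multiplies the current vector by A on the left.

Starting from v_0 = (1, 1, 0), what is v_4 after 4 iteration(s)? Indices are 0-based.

v_4 = (4, 12, 8)

v_0 = (1, 1, 0).
v_1 = A·v_0 = (0, 12, 0).
v_2 = A·v_1 = (11, 1, 1).
v_3 = A·v_2 = (6, 8, 8).
v_4 = A·v_3 = (4, 12, 8).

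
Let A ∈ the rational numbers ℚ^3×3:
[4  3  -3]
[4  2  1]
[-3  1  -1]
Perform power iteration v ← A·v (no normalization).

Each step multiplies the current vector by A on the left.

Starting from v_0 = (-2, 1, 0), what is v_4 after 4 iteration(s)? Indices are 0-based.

v_4 = (-2570, -1686, 517)

v_0 = (-2, 1, 0).
v_1 = A·v_0 = (-5, -6, 7).
v_2 = A·v_1 = (-59, -25, 2).
v_3 = A·v_2 = (-317, -284, 150).
v_4 = A·v_3 = (-2570, -1686, 517).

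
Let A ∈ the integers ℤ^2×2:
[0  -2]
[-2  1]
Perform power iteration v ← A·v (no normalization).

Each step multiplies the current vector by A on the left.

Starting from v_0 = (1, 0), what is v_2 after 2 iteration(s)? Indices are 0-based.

v_0 = (1, 0).
v_1 = A·v_0 = (0, -2).
v_2 = A·v_1 = (4, -2).

v_2 = (4, -2)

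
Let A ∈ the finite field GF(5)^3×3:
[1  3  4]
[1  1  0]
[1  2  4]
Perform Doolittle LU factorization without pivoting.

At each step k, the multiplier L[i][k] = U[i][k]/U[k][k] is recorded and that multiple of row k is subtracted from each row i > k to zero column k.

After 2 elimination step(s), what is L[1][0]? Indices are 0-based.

k=0: U[0][0]=1
  eliminate (1,0): mult=1, new row 1: (0, 3, 1); set L[1][0]=1
  eliminate (2,0): mult=1, new row 2: (0, 4, 0); set L[2][0]=1
k=1: U[1][1]=3
  eliminate (2,1): mult=3, new row 2: (0, 0, 2); set L[2][1]=3

L[1][0] = 1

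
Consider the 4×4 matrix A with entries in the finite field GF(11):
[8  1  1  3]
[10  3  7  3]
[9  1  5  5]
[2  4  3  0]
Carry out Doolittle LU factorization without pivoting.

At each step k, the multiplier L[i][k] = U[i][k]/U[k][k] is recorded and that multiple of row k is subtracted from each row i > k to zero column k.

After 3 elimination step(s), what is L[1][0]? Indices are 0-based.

[col 0] pivot 8
  R1 -= 4*R0 → (0, 10, 3, 2)  (L[1][0] := 4)
  R2 -= 8*R0 → (0, 4, 8, 3)  (L[2][0] := 8)
  R3 -= 3*R0 → (0, 1, 0, 2)  (L[3][0] := 3)
[col 1] pivot 10
  R2 -= 7*R1 → (0, 0, 9, 0)  (L[2][1] := 7)
  R3 -= 10*R1 → (0, 0, 3, 4)  (L[3][1] := 10)
[col 2] pivot 9
  R3 -= 4*R2 → (0, 0, 0, 4)  (L[3][2] := 4)

L[1][0] = 4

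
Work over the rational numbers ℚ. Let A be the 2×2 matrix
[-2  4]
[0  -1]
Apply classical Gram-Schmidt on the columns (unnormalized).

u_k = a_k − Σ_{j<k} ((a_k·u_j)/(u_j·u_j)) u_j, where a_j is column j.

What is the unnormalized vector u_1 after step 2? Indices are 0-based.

Step 1: u_0 = a_0 = (-2, 0).
Step 2: u_1 = a_1 − (-2)·u_0 = (0, -1).

u_1 = (0, -1)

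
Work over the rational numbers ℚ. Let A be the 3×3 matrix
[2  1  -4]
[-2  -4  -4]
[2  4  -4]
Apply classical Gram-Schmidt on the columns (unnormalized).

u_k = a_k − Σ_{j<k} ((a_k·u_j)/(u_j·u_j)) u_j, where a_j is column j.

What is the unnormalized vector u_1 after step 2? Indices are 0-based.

u_1 = (-2, -1, 1)

Step 1: u_0 = a_0 = (2, -2, 2).
Step 2: u_1 = a_1 − (3/2)·u_0 = (-2, -1, 1).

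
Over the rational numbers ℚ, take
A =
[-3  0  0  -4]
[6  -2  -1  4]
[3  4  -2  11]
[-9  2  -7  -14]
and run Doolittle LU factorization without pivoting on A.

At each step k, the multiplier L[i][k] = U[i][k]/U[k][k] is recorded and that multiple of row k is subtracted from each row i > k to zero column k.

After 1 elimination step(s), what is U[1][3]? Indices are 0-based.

k=0: U[0][0]=-3
  eliminate (1,0): mult=-2, new row 1: (0, -2, -1, -4); set L[1][0]=-2
  eliminate (2,0): mult=-1, new row 2: (0, 4, -2, 7); set L[2][0]=-1
  eliminate (3,0): mult=3, new row 3: (0, 2, -7, -2); set L[3][0]=3

U[1][3] = -4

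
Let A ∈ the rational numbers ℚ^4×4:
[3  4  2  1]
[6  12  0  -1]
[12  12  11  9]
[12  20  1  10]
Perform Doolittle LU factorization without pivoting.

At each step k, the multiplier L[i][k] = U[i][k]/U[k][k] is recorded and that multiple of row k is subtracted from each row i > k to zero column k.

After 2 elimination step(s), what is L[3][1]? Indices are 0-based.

L[3][1] = 1

k=0: U[0][0]=3
  eliminate (1,0): mult=2, new row 1: (0, 4, -4, -3); set L[1][0]=2
  eliminate (2,0): mult=4, new row 2: (0, -4, 3, 5); set L[2][0]=4
  eliminate (3,0): mult=4, new row 3: (0, 4, -7, 6); set L[3][0]=4
k=1: U[1][1]=4
  eliminate (2,1): mult=-1, new row 2: (0, 0, -1, 2); set L[2][1]=-1
  eliminate (3,1): mult=1, new row 3: (0, 0, -3, 9); set L[3][1]=1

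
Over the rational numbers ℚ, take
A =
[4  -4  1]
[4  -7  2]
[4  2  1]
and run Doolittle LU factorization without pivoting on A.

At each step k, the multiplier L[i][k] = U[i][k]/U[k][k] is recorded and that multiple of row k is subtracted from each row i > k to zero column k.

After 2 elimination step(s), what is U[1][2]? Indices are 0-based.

U[1][2] = 1

k=0: U[0][0]=4
  eliminate (1,0): mult=1, new row 1: (0, -3, 1); set L[1][0]=1
  eliminate (2,0): mult=1, new row 2: (0, 6, 0); set L[2][0]=1
k=1: U[1][1]=-3
  eliminate (2,1): mult=-2, new row 2: (0, 0, 2); set L[2][1]=-2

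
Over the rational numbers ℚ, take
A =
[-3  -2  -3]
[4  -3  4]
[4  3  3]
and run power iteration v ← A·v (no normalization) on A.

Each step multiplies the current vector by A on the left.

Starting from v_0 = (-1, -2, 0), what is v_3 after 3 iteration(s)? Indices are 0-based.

v_3 = (9, 90, -22)

v_0 = (-1, -2, 0).
v_1 = A·v_0 = (7, 2, -10).
v_2 = A·v_1 = (5, -18, 4).
v_3 = A·v_2 = (9, 90, -22).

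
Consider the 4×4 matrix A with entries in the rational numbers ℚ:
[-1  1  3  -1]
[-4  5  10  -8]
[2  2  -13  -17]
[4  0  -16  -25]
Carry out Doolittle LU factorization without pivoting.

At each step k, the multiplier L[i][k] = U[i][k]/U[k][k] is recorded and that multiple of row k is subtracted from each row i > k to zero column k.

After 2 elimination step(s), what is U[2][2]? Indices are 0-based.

U[2][2] = 1

[col 0] pivot -1
  R1 -= 4*R0 → (0, 1, -2, -4)  (L[1][0] := 4)
  R2 -= -2*R0 → (0, 4, -7, -19)  (L[2][0] := -2)
  R3 -= -4*R0 → (0, 4, -4, -29)  (L[3][0] := -4)
[col 1] pivot 1
  R2 -= 4*R1 → (0, 0, 1, -3)  (L[2][1] := 4)
  R3 -= 4*R1 → (0, 0, 4, -13)  (L[3][1] := 4)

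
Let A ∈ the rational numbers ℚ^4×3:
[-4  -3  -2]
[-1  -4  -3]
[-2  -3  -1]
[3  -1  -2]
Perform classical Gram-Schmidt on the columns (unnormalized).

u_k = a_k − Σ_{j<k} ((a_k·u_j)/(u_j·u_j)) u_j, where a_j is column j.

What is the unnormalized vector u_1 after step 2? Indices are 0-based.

Step 1: u_0 = a_0 = (-4, -1, -2, 3).
Step 2: u_1 = a_1 − (19/30)·u_0 = (-7/15, -101/30, -26/15, -29/10).

u_1 = (-7/15, -101/30, -26/15, -29/10)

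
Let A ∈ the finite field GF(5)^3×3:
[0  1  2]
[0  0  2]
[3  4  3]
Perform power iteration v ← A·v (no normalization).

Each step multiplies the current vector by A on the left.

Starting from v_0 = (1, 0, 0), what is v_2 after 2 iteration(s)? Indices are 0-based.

v_2 = (1, 1, 4)

v_0 = (1, 0, 0).
v_1 = A·v_0 = (0, 0, 3).
v_2 = A·v_1 = (1, 1, 4).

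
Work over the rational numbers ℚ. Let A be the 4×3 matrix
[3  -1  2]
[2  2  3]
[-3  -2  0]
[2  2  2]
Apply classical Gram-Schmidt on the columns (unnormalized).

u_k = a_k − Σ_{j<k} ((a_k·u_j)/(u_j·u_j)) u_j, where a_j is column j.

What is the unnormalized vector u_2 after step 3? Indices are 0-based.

Step 1: u_0 = a_0 = (3, 2, -3, 2).
Step 2: u_1 = a_1 − (11/26)·u_0 = (-59/26, 15/13, -19/26, 15/13).
Step 3: u_2 = a_2 − (8/13)·u_0 − (32/217)·u_1 = (106/217, 347/217, 424/217, 130/217).

u_2 = (106/217, 347/217, 424/217, 130/217)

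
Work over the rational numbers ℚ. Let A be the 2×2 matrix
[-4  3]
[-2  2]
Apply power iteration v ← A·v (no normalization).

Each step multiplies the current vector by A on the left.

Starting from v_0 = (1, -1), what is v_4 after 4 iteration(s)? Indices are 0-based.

v_0 = (1, -1).
v_1 = A·v_0 = (-7, -4).
v_2 = A·v_1 = (16, 6).
v_3 = A·v_2 = (-46, -20).
v_4 = A·v_3 = (124, 52).

v_4 = (124, 52)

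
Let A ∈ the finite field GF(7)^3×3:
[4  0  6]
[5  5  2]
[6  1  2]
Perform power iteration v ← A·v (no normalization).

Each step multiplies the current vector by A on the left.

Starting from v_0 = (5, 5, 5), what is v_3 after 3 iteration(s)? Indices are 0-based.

v_3 = (2, 3, 6)

v_0 = (5, 5, 5).
v_1 = A·v_0 = (1, 4, 3).
v_2 = A·v_1 = (1, 3, 2).
v_3 = A·v_2 = (2, 3, 6).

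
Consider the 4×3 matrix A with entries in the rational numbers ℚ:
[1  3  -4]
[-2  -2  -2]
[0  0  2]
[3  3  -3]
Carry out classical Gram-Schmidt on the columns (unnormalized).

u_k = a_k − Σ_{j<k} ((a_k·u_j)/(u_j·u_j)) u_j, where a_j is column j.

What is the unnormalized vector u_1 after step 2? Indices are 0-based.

u_1 = (13/7, 2/7, 0, -3/7)

Step 1: u_0 = a_0 = (1, -2, 0, 3).
Step 2: u_1 = a_1 − (8/7)·u_0 = (13/7, 2/7, 0, -3/7).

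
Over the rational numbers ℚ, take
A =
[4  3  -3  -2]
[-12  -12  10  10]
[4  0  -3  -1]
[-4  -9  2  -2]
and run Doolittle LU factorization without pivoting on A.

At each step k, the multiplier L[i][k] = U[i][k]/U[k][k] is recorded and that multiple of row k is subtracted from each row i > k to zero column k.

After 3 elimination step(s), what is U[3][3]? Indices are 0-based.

[col 0] pivot 4
  R1 -= -3*R0 → (0, -3, 1, 4)  (L[1][0] := -3)
  R2 -= 1*R0 → (0, -3, 0, 1)  (L[2][0] := 1)
  R3 -= -1*R0 → (0, -6, -1, -4)  (L[3][0] := -1)
[col 1] pivot -3
  R2 -= 1*R1 → (0, 0, -1, -3)  (L[2][1] := 1)
  R3 -= 2*R1 → (0, 0, -3, -12)  (L[3][1] := 2)
[col 2] pivot -1
  R3 -= 3*R2 → (0, 0, 0, -3)  (L[3][2] := 3)

U[3][3] = -3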